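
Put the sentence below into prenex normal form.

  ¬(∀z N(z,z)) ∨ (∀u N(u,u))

Drive negations inward (¬∀x A ≡ ∃x ¬A, ¬∃x A ≡ ∀x ¬A, De Morgan for ∧/∨):
  (∃z ¬N(z,z)) ∨ (∀u N(u,u))
All bound variables are already distinct, so no renaming is needed.
Extract every quantifier outward, since the variables are now distinct and don't occur free across branches:
  ∃z ∀u (¬N(z,z) ∨ N(u,u))

∃z ∀u (¬N(z,z) ∨ N(u,u))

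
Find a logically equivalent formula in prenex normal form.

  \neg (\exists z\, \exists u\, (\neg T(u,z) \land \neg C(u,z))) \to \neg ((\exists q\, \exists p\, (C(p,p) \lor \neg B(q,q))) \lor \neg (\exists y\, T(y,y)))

Rewrite implications/biconditionals: A → B as ¬A ∨ B.
  \neg \neg (\exists z\, \exists u\, (\neg T(u,z) \land \neg C(u,z))) \lor \neg ((\exists q\, \exists p\, (C(p,p) \lor \neg B(q,q))) \lor \neg (\exists y\, T(y,y)))
Push ¬ through the quantifiers and connectives to reach negation normal form:
  (\exists z\, \exists u\, (\neg T(u,z) \land \neg C(u,z))) \lor (\forall q\, \forall p\, (\neg C(p,p) \land B(q,q))) \land (\exists y\, T(y,y))
Extract every quantifier outward, since the variables are now distinct and don't occur free across branches:
  \exists z\, \exists u\, \forall q\, \forall p\, \exists y\, (\neg T(u,z) \land \neg C(u,z) \lor \neg C(p,p) \land B(q,q) \land T(y,y))

\exists z\, \exists u\, \forall q\, \forall p\, \exists y\, (\neg T(u,z) \land \neg C(u,z) \lor \neg C(p,p) \land B(q,q) \land T(y,y))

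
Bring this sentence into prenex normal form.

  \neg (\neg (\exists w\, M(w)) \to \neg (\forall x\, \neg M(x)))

First replace A → B with ¬A ∨ B.
  \neg (\neg \neg (\exists w\, M(w)) \lor \neg (\forall x\, \neg M(x)))
Push ¬ through the quantifiers and connectives to reach negation normal form:
  (\forall w\, \neg M(w)) \land (\forall x\, \neg M(x))
All bound variables are already distinct, so no renaming is needed.
Pull the quantifiers to the front (each side's bound variable is not free in the other side):
  \forall w\, \forall x\, (\neg M(w) \land \neg M(x))

\forall w\, \forall x\, (\neg M(w) \land \neg M(x))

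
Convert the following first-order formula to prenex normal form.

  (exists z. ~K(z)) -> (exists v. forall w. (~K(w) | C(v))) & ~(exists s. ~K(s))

First replace A → B with ¬A ∨ B.
  ~(exists z. ~K(z)) | (exists v. forall w. (~K(w) | C(v))) & ~(exists s. ~K(s))
Push ¬ through the quantifiers and connectives to reach negation normal form:
  (forall z. K(z)) | (exists v. forall w. (~K(w) | C(v))) & (forall s. K(s))
All bound variables are already distinct, so no renaming is needed.
Pull the quantifiers to the front (each side's bound variable is not free in the other side):
  forall z. exists v. forall w. forall s. (K(z) | (~K(w) | C(v)) & K(s))

forall z. exists v. forall w. forall s. (K(z) | (~K(w) | C(v)) & K(s))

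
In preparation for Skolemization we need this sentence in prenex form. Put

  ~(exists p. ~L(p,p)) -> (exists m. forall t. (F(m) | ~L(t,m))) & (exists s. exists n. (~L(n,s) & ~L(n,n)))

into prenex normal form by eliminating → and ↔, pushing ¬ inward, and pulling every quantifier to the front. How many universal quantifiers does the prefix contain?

First replace A → B with ¬A ∨ B.
  ~~(exists p. ~L(p,p)) | (exists m. forall t. (F(m) | ~L(t,m))) & (exists s. exists n. (~L(n,s) & ~L(n,n)))
Drive negations inward (¬∀x A ≡ ∃x ¬A, ¬∃x A ≡ ∀x ¬A, De Morgan for ∧/∨):
  (exists p. ~L(p,p)) | (exists m. forall t. (F(m) | ~L(t,m))) & (exists s. exists n. (~L(n,s) & ~L(n,n)))
All bound variables are already distinct, so no renaming is needed.
Finally move all quantifiers to the prefix:
  exists p. exists m. forall t. exists s. exists n. (~L(p,p) | (F(m) | ~L(t,m)) & ~L(n,s) & ~L(n,n))
The prefix is exists p exists m forall t exists s exists n: 1 universal, 4 existential.

1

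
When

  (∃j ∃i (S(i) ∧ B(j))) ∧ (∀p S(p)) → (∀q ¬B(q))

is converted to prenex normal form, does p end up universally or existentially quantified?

First replace A → B with ¬A ∨ B.
  ¬((∃j ∃i (S(i) ∧ B(j))) ∧ (∀p S(p))) ∨ (∀q ¬B(q))
Push ¬ through the quantifiers and connectives to reach negation normal form:
  (∀j ∀i (¬S(i) ∨ ¬B(j))) ∨ (∃p ¬S(p)) ∨ (∀q ¬B(q))
Extract every quantifier outward, since the variables are now distinct and don't occur free across branches:
  ∀j ∀i ∃p ∀q (¬S(i) ∨ ¬B(j) ∨ ¬S(p) ∨ ¬B(q))
The quantifier ∀p sits under an odd number of negations (counting the antecedent side of each →), so it flips to ∃p.

existential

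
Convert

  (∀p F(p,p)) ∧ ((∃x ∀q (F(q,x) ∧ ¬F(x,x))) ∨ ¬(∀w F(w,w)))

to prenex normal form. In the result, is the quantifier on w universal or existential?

existential

Drive negations inward (¬∀x A ≡ ∃x ¬A, ¬∃x A ≡ ∀x ¬A, De Morgan for ∧/∨):
  (∀p F(p,p)) ∧ ((∃x ∀q (F(q,x) ∧ ¬F(x,x))) ∨ (∃w ¬F(w,w)))
Finally move all quantifiers to the prefix:
  ∀p ∃x ∀q ∃w (F(p,p) ∧ (F(q,x) ∧ ¬F(x,x) ∨ ¬F(w,w)))
The quantifier ∀w sits under an odd number of negations, so it flips to ∃w.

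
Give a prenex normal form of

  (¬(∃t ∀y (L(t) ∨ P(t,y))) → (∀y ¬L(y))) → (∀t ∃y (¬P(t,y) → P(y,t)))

∀t ∃y ∃x ∀z1 ∃w (¬L(t) ∧ ¬P(t,y) ∧ L(x) ∨ P(z1,w) ∨ P(w,z1))

First replace A → B with ¬A ∨ B.
  ¬(¬¬(∃t ∀y (L(t) ∨ P(t,y))) ∨ (∀y ¬L(y))) ∨ (∀t ∃y (¬¬P(t,y) ∨ P(y,t)))
Move each ¬ inward, flipping quantifiers it crosses:
  (∀t ∃y (¬L(t) ∧ ¬P(t,y))) ∧ (∃y L(y)) ∨ (∀t ∃y (P(t,y) ∨ P(y,t)))
Standardize variables apart so no two quantifiers bind the same name: y↦x, t↦z1, y↦w.
  (∀t ∃y (¬L(t) ∧ ¬P(t,y))) ∧ (∃x L(x)) ∨ (∀z1 ∃w (P(z1,w) ∨ P(w,z1)))
Pull the quantifiers to the front (each side's bound variable is not free in the other side):
  ∀t ∃y ∃x ∀z1 ∃w (¬L(t) ∧ ¬P(t,y) ∧ L(x) ∨ P(z1,w) ∨ P(w,z1))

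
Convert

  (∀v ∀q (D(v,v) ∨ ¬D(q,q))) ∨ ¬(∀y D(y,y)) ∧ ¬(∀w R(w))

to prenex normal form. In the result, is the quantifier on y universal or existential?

existential

Move each ¬ inward, flipping quantifiers it crosses:
  (∀v ∀q (D(v,v) ∨ ¬D(q,q))) ∨ (∃y ¬D(y,y)) ∧ (∃w ¬R(w))
All bound variables are already distinct, so no renaming is needed.
Extract every quantifier outward, since the variables are now distinct and don't occur free across branches:
  ∀v ∀q ∃y ∃w (D(v,v) ∨ ¬D(q,q) ∨ ¬D(y,y) ∧ ¬R(w))
The quantifier ∀y sits under an odd number of negations, so it flips to ∃y.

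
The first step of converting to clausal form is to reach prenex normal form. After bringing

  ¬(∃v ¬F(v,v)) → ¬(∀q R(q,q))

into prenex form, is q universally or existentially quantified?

Eliminate → and ↔ using ¬ and ∨.
  ¬¬(∃v ¬F(v,v)) ∨ ¬(∀q R(q,q))
Drive negations inward (¬∀x A ≡ ∃x ¬A, ¬∃x A ≡ ∀x ¬A, De Morgan for ∧/∨):
  (∃v ¬F(v,v)) ∨ (∃q ¬R(q,q))
All bound variables are already distinct, so no renaming is needed.
Extract every quantifier outward, since the variables are now distinct and don't occur free across branches:
  ∃v ∃q (¬F(v,v) ∨ ¬R(q,q))
The quantifier ∀q sits under an odd number of negations (counting the antecedent side of each →), so it flips to ∃q.

existential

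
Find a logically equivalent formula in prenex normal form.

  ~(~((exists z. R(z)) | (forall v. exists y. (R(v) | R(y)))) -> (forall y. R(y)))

Rewrite implications/biconditionals: A → B as ¬A ∨ B.
  ~(~~((exists z. R(z)) | (forall v. exists y. (R(v) | R(y)))) | (forall y. R(y)))
Drive negations inward (¬∀x A ≡ ∃x ¬A, ¬∃x A ≡ ∀x ¬A, De Morgan for ∧/∨):
  (forall z. ~R(z)) & (exists v. forall y. (~R(v) & ~R(y))) & (exists y. ~R(y))
Standardize variables apart so no two quantifiers bind the same name: y↦u1.
  (forall z. ~R(z)) & (exists v. forall y. (~R(v) & ~R(y))) & (exists u1. ~R(u1))
Pull the quantifiers to the front (each side's bound variable is not free in the other side):
  forall z. exists v. forall y. exists u1. (~R(z) & ~R(v) & ~R(y) & ~R(u1))

forall z. exists v. forall y. exists u1. (~R(z) & ~R(v) & ~R(y) & ~R(u1))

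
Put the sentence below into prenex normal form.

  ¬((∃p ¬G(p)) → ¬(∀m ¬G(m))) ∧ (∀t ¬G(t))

First replace A → B with ¬A ∨ B.
  ¬(¬(∃p ¬G(p)) ∨ ¬(∀m ¬G(m))) ∧ (∀t ¬G(t))
Move each ¬ inward, flipping quantifiers it crosses:
  (∃p ¬G(p)) ∧ (∀m ¬G(m)) ∧ (∀t ¬G(t))
All bound variables are already distinct, so no renaming is needed.
Finally move all quantifiers to the prefix:
  ∃p ∀m ∀t (¬G(p) ∧ ¬G(m) ∧ ¬G(t))

∃p ∀m ∀t (¬G(p) ∧ ¬G(m) ∧ ¬G(t))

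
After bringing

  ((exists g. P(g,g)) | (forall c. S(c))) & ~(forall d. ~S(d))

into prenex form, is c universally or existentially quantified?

Push ¬ through the quantifiers and connectives to reach negation normal form:
  ((exists g. P(g,g)) | (forall c. S(c))) & (exists d. S(d))
All bound variables are already distinct, so no renaming is needed.
Pull the quantifiers to the front (each side's bound variable is not free in the other side):
  exists g. forall c. exists d. ((P(g,g) | S(c)) & S(d))
The quantifier forall c sits under an even number of negations, so it remains universal.

universal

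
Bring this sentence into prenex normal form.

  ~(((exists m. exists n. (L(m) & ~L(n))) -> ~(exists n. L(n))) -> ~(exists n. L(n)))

Eliminate → and ↔ using ¬ and ∨.
  ~(~(~(exists m. exists n. (L(m) & ~L(n))) | ~(exists n. L(n))) | ~(exists n. L(n)))
Move each ¬ inward, flipping quantifiers it crosses:
  ((forall m. forall n. (~L(m) | L(n))) | (forall n. ~L(n))) & (exists n. L(n))
Rename bound variables to avoid capture: n↦s, n↦q.
  ((forall m. forall n. (~L(m) | L(n))) | (forall s. ~L(s))) & (exists q. L(q))
Extract every quantifier outward, since the variables are now distinct and don't occur free across branches:
  forall m. forall n. forall s. exists q. ((~L(m) | L(n) | ~L(s)) & L(q))

forall m. forall n. forall s. exists q. ((~L(m) | L(n) | ~L(s)) & L(q))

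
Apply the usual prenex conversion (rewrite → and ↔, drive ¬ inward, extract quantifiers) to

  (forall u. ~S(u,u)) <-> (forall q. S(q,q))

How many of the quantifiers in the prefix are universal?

First replace A → B with ¬A ∨ B; A ↔ B as (¬A ∨ B) ∧ (¬B ∨ A).
  (~(forall u. ~S(u,u)) | (forall q. S(q,q))) & (~(forall q. S(q,q)) | (forall u. ~S(u,u)))
Drive negations inward (¬∀x A ≡ ∃x ¬A, ¬∃x A ≡ ∀x ¬A, De Morgan for ∧/∨):
  ((exists u. S(u,u)) | (forall q. S(q,q))) & ((exists q. ~S(q,q)) | (forall u. ~S(u,u)))
Standardize variables apart so no two quantifiers bind the same name: q↦t, u↦a.
  ((exists u. S(u,u)) | (forall q. S(q,q))) & ((exists t. ~S(t,t)) | (forall a. ~S(a,a)))
Pull the quantifiers to the front (each side's bound variable is not free in the other side):
  exists u. forall q. exists t. forall a. ((S(u,u) | S(q,q)) & (~S(t,t) | ~S(a,a)))
The prefix is exists u forall q exists t forall a: 2 universal, 2 existential.

2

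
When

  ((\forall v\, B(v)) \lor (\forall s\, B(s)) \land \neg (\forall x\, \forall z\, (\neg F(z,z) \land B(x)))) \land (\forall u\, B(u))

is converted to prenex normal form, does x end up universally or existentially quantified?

Move each ¬ inward, flipping quantifiers it crosses:
  ((\forall v\, B(v)) \lor (\forall s\, B(s)) \land (\exists x\, \exists z\, (F(z,z) \lor \neg B(x)))) \land (\forall u\, B(u))
All bound variables are already distinct, so no renaming is needed.
Extract every quantifier outward, since the variables are now distinct and don't occur free across branches:
  \forall v\, \forall s\, \exists x\, \exists z\, \forall u\, ((B(v) \lor B(s) \land (F(z,z) \lor \neg B(x))) \land B(u))
The quantifier \forall x sits under an odd number of negations, so it flips to \exists x.

existential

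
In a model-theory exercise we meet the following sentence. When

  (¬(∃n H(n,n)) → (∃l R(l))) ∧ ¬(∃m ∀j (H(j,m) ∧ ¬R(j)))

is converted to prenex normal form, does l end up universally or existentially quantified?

existential

Eliminate → and ↔ using ¬ and ∨.
  (¬¬(∃n H(n,n)) ∨ (∃l R(l))) ∧ ¬(∃m ∀j (H(j,m) ∧ ¬R(j)))
Drive negations inward (¬∀x A ≡ ∃x ¬A, ¬∃x A ≡ ∀x ¬A, De Morgan for ∧/∨):
  ((∃n H(n,n)) ∨ (∃l R(l))) ∧ (∀m ∃j (¬H(j,m) ∨ R(j)))
All bound variables are already distinct, so no renaming is needed.
Pull the quantifiers to the front (each side's bound variable is not free in the other side):
  ∃n ∃l ∀m ∃j ((H(n,n) ∨ R(l)) ∧ (¬H(j,m) ∨ R(j)))
The quantifier ∃l sits under an even number of negations (counting the antecedent side of each →), so it remains existential.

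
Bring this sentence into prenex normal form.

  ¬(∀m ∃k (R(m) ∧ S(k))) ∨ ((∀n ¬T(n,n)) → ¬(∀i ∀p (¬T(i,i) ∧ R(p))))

Rewrite implications/biconditionals: A → B as ¬A ∨ B.
  ¬(∀m ∃k (R(m) ∧ S(k))) ∨ ¬(∀n ¬T(n,n)) ∨ ¬(∀i ∀p (¬T(i,i) ∧ R(p)))
Push ¬ through the quantifiers and connectives to reach negation normal form:
  (∃m ∀k (¬R(m) ∨ ¬S(k))) ∨ (∃n T(n,n)) ∨ (∃i ∃p (T(i,i) ∨ ¬R(p)))
All bound variables are already distinct, so no renaming is needed.
Pull the quantifiers to the front (each side's bound variable is not free in the other side):
  ∃m ∀k ∃n ∃i ∃p (¬R(m) ∨ ¬S(k) ∨ T(n,n) ∨ T(i,i) ∨ ¬R(p))

∃m ∀k ∃n ∃i ∃p (¬R(m) ∨ ¬S(k) ∨ T(n,n) ∨ T(i,i) ∨ ¬R(p))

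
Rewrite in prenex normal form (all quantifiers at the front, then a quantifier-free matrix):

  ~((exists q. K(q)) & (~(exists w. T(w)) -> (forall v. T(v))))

Rewrite implications/biconditionals: A → B as ¬A ∨ B.
  ~((exists q. K(q)) & (~~(exists w. T(w)) | (forall v. T(v))))
Push ¬ through the quantifiers and connectives to reach negation normal form:
  (forall q. ~K(q)) | (forall w. ~T(w)) & (exists v. ~T(v))
All bound variables are already distinct, so no renaming is needed.
Finally move all quantifiers to the prefix:
  forall q. forall w. exists v. (~K(q) | ~T(w) & ~T(v))

forall q. forall w. exists v. (~K(q) | ~T(w) & ~T(v))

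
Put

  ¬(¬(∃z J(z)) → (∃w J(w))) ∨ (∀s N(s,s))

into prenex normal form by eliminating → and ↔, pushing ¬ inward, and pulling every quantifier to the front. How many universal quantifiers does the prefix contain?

3

Eliminate → and ↔ using ¬ and ∨.
  ¬(¬¬(∃z J(z)) ∨ (∃w J(w))) ∨ (∀s N(s,s))
Push ¬ through the quantifiers and connectives to reach negation normal form:
  (∀z ¬J(z)) ∧ (∀w ¬J(w)) ∨ (∀s N(s,s))
Extract every quantifier outward, since the variables are now distinct and don't occur free across branches:
  ∀z ∀w ∀s (¬J(z) ∧ ¬J(w) ∨ N(s,s))
The prefix is ∀z ∀w ∀s: 3 universal, 0 existential.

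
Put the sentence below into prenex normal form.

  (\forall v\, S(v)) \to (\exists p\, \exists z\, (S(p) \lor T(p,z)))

\exists v\, \exists p\, \exists z\, (\neg S(v) \lor S(p) \lor T(p,z))

Rewrite implications/biconditionals: A → B as ¬A ∨ B.
  \neg (\forall v\, S(v)) \lor (\exists p\, \exists z\, (S(p) \lor T(p,z)))
Drive negations inward (¬∀x A ≡ ∃x ¬A, ¬∃x A ≡ ∀x ¬A, De Morgan for ∧/∨):
  (\exists v\, \neg S(v)) \lor (\exists p\, \exists z\, (S(p) \lor T(p,z)))
All bound variables are already distinct, so no renaming is needed.
Finally move all quantifiers to the prefix:
  \exists v\, \exists p\, \exists z\, (\neg S(v) \lor S(p) \lor T(p,z))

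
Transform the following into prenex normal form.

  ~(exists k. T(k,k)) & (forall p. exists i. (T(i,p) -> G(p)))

forall k. forall p. exists i. (~T(k,k) & (~T(i,p) | G(p)))

Eliminate → and ↔ using ¬ and ∨.
  ~(exists k. T(k,k)) & (forall p. exists i. (~T(i,p) | G(p)))
Drive negations inward (¬∀x A ≡ ∃x ¬A, ¬∃x A ≡ ∀x ¬A, De Morgan for ∧/∨):
  (forall k. ~T(k,k)) & (forall p. exists i. (~T(i,p) | G(p)))
All bound variables are already distinct, so no renaming is needed.
Pull the quantifiers to the front (each side's bound variable is not free in the other side):
  forall k. forall p. exists i. (~T(k,k) & (~T(i,p) | G(p)))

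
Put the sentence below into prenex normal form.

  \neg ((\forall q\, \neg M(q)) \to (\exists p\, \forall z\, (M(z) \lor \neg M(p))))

Rewrite implications/biconditionals: A → B as ¬A ∨ B.
  \neg (\neg (\forall q\, \neg M(q)) \lor (\exists p\, \forall z\, (M(z) \lor \neg M(p))))
Push ¬ through the quantifiers and connectives to reach negation normal form:
  (\forall q\, \neg M(q)) \land (\forall p\, \exists z\, (\neg M(z) \land M(p)))
All bound variables are already distinct, so no renaming is needed.
Pull the quantifiers to the front (each side's bound variable is not free in the other side):
  \forall q\, \forall p\, \exists z\, (\neg M(q) \land \neg M(z) \land M(p))

\forall q\, \forall p\, \exists z\, (\neg M(q) \land \neg M(z) \land M(p))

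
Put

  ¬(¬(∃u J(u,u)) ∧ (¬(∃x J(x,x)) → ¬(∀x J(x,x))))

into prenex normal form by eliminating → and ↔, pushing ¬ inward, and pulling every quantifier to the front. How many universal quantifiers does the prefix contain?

Eliminate → and ↔ using ¬ and ∨.
  ¬(¬(∃u J(u,u)) ∧ (¬¬(∃x J(x,x)) ∨ ¬(∀x J(x,x))))
Drive negations inward (¬∀x A ≡ ∃x ¬A, ¬∃x A ≡ ∀x ¬A, De Morgan for ∧/∨):
  (∃u J(u,u)) ∨ (∀x ¬J(x,x)) ∧ (∀x J(x,x))
Rename bound variables to avoid capture: x↦w.
  (∃u J(u,u)) ∨ (∀x ¬J(x,x)) ∧ (∀w J(w,w))
Finally move all quantifiers to the prefix:
  ∃u ∀x ∀w (J(u,u) ∨ ¬J(x,x) ∧ J(w,w))
The prefix is ∃u ∀x ∀w: 2 universal, 1 existential.

2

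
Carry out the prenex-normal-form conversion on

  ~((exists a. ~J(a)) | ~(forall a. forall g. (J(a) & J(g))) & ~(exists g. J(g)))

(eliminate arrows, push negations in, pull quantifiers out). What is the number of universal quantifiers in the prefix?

Push ¬ through the quantifiers and connectives to reach negation normal form:
  (forall a. J(a)) & ((forall a. forall g. (J(a) & J(g))) | (exists g. J(g)))
Rename bound variables to avoid capture: a↦p, g↦y.
  (forall a. J(a)) & ((forall p. forall g. (J(p) & J(g))) | (exists y. J(y)))
Pull the quantifiers to the front (each side's bound variable is not free in the other side):
  forall a. forall p. forall g. exists y. (J(a) & (J(p) & J(g) | J(y)))
The prefix is forall a forall p forall g exists y: 3 universal, 1 existential.

3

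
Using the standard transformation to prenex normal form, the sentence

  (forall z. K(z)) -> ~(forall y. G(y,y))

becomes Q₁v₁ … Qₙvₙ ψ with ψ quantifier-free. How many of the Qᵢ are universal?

0

First replace A → B with ¬A ∨ B.
  ~(forall z. K(z)) | ~(forall y. G(y,y))
Push ¬ through the quantifiers and connectives to reach negation normal form:
  (exists z. ~K(z)) | (exists y. ~G(y,y))
Finally move all quantifiers to the prefix:
  exists z. exists y. (~K(z) | ~G(y,y))
The prefix is exists z exists y: 0 universal, 2 existential.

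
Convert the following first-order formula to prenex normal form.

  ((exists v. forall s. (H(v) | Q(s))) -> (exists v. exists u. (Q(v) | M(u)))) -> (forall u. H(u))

exists v. forall s. forall b. forall u. forall y. ((H(v) | Q(s)) & ~Q(b) & ~M(u) | H(y))

Eliminate → and ↔ using ¬ and ∨.
  ~(~(exists v. forall s. (H(v) | Q(s))) | (exists v. exists u. (Q(v) | M(u)))) | (forall u. H(u))
Push ¬ through the quantifiers and connectives to reach negation normal form:
  (exists v. forall s. (H(v) | Q(s))) & (forall v. forall u. (~Q(v) & ~M(u))) | (forall u. H(u))
Give each quantifier a distinct variable: v↦b, u↦y.
  (exists v. forall s. (H(v) | Q(s))) & (forall b. forall u. (~Q(b) & ~M(u))) | (forall y. H(y))
Pull the quantifiers to the front (each side's bound variable is not free in the other side):
  exists v. forall s. forall b. forall u. forall y. ((H(v) | Q(s)) & ~Q(b) & ~M(u) | H(y))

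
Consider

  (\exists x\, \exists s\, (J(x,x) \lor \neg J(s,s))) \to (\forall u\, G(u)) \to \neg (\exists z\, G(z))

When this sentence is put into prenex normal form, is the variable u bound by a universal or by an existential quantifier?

existential

First replace A → B with ¬A ∨ B.
  \neg (\exists x\, \exists s\, (J(x,x) \lor \neg J(s,s))) \lor \neg (\forall u\, G(u)) \lor \neg (\exists z\, G(z))
Drive negations inward (¬∀x A ≡ ∃x ¬A, ¬∃x A ≡ ∀x ¬A, De Morgan for ∧/∨):
  (\forall x\, \forall s\, (\neg J(x,x) \land J(s,s))) \lor (\exists u\, \neg G(u)) \lor (\forall z\, \neg G(z))
All bound variables are already distinct, so no renaming is needed.
Pull the quantifiers to the front (each side's bound variable is not free in the other side):
  \forall x\, \forall s\, \exists u\, \forall z\, (\neg J(x,x) \land J(s,s) \lor \neg G(u) \lor \neg G(z))
The quantifier \forall u sits under an odd number of negations (counting the antecedent side of each →), so it flips to \exists u.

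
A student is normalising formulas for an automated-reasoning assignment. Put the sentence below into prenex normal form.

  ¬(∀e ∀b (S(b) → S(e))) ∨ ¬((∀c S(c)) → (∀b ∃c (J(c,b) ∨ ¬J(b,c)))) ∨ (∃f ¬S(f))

Rewrite implications/biconditionals: A → B as ¬A ∨ B.
  ¬(∀e ∀b (¬S(b) ∨ S(e))) ∨ ¬(¬(∀c S(c)) ∨ (∀b ∃c (J(c,b) ∨ ¬J(b,c)))) ∨ (∃f ¬S(f))
Move each ¬ inward, flipping quantifiers it crosses:
  (∃e ∃b (S(b) ∧ ¬S(e))) ∨ (∀c S(c)) ∧ (∃b ∀c (¬J(c,b) ∧ J(b,c))) ∨ (∃f ¬S(f))
Give each quantifier a distinct variable: b↦z1, c↦v1.
  (∃e ∃b (S(b) ∧ ¬S(e))) ∨ (∀c S(c)) ∧ (∃z1 ∀v1 (¬J(v1,z1) ∧ J(z1,v1))) ∨ (∃f ¬S(f))
Finally move all quantifiers to the prefix:
  ∃e ∃b ∀c ∃z1 ∀v1 ∃f (S(b) ∧ ¬S(e) ∨ S(c) ∧ ¬J(v1,z1) ∧ J(z1,v1) ∨ ¬S(f))

∃e ∃b ∀c ∃z1 ∀v1 ∃f (S(b) ∧ ¬S(e) ∨ S(c) ∧ ¬J(v1,z1) ∧ J(z1,v1) ∨ ¬S(f))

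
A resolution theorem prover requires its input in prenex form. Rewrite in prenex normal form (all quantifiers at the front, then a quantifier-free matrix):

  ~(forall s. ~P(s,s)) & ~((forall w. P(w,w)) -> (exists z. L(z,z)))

First replace A → B with ¬A ∨ B.
  ~(forall s. ~P(s,s)) & ~(~(forall w. P(w,w)) | (exists z. L(z,z)))
Move each ¬ inward, flipping quantifiers it crosses:
  (exists s. P(s,s)) & (forall w. P(w,w)) & (forall z. ~L(z,z))
All bound variables are already distinct, so no renaming is needed.
Pull the quantifiers to the front (each side's bound variable is not free in the other side):
  exists s. forall w. forall z. (P(s,s) & P(w,w) & ~L(z,z))

exists s. forall w. forall z. (P(s,s) & P(w,w) & ~L(z,z))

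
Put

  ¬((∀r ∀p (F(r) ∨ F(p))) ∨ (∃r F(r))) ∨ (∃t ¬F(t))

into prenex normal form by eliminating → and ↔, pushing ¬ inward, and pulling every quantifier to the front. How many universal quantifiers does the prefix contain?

Move each ¬ inward, flipping quantifiers it crosses:
  (∃r ∃p (¬F(r) ∧ ¬F(p))) ∧ (∀r ¬F(r)) ∨ (∃t ¬F(t))
Give each quantifier a distinct variable: r↦v.
  (∃r ∃p (¬F(r) ∧ ¬F(p))) ∧ (∀v ¬F(v)) ∨ (∃t ¬F(t))
Finally move all quantifiers to the prefix:
  ∃r ∃p ∀v ∃t (¬F(r) ∧ ¬F(p) ∧ ¬F(v) ∨ ¬F(t))
The prefix is ∃r ∃p ∀v ∃t: 1 universal, 3 existential.

1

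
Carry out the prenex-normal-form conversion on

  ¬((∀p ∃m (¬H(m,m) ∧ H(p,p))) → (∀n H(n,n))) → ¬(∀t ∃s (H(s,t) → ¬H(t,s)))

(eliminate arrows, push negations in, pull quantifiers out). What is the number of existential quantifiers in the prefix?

Eliminate → and ↔ using ¬ and ∨.
  ¬¬(¬(∀p ∃m (¬H(m,m) ∧ H(p,p))) ∨ (∀n H(n,n))) ∨ ¬(∀t ∃s (¬H(s,t) ∨ ¬H(t,s)))
Push ¬ through the quantifiers and connectives to reach negation normal form:
  (∃p ∀m (H(m,m) ∨ ¬H(p,p))) ∨ (∀n H(n,n)) ∨ (∃t ∀s (H(s,t) ∧ H(t,s)))
Pull the quantifiers to the front (each side's bound variable is not free in the other side):
  ∃p ∀m ∀n ∃t ∀s (H(m,m) ∨ ¬H(p,p) ∨ H(n,n) ∨ H(s,t) ∧ H(t,s))
The prefix is ∃p ∀m ∀n ∃t ∀s: 3 universal, 2 existential.

2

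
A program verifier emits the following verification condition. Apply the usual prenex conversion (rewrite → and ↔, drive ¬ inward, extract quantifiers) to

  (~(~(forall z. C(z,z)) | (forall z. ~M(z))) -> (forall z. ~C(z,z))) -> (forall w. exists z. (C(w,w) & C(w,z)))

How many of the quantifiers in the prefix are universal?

2

First replace A → B with ¬A ∨ B.
  ~(~~(~(forall z. C(z,z)) | (forall z. ~M(z))) | (forall z. ~C(z,z))) | (forall w. exists z. (C(w,w) & C(w,z)))
Drive negations inward (¬∀x A ≡ ∃x ¬A, ¬∃x A ≡ ∀x ¬A, De Morgan for ∧/∨):
  (forall z. C(z,z)) & (exists z. M(z)) & (exists z. C(z,z)) | (forall w. exists z. (C(w,w) & C(w,z)))
Standardize variables apart so no two quantifiers bind the same name: z↦z1, z↦u, z↦v1.
  (forall z. C(z,z)) & (exists z1. M(z1)) & (exists u. C(u,u)) | (forall w. exists v1. (C(w,w) & C(w,v1)))
Pull the quantifiers to the front (each side's bound variable is not free in the other side):
  forall z. exists z1. exists u. forall w. exists v1. (C(z,z) & M(z1) & C(u,u) | C(w,w) & C(w,v1))
The prefix is forall z exists z1 exists u forall w exists v1: 2 universal, 3 existential.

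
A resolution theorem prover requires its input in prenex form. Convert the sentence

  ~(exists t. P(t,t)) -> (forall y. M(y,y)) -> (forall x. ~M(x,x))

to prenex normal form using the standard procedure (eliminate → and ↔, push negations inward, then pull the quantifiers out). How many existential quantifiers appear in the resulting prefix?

2

Eliminate → and ↔ using ¬ and ∨.
  ~~(exists t. P(t,t)) | ~(forall y. M(y,y)) | (forall x. ~M(x,x))
Move each ¬ inward, flipping quantifiers it crosses:
  (exists t. P(t,t)) | (exists y. ~M(y,y)) | (forall x. ~M(x,x))
All bound variables are already distinct, so no renaming is needed.
Finally move all quantifiers to the prefix:
  exists t. exists y. forall x. (P(t,t) | ~M(y,y) | ~M(x,x))
The prefix is exists t exists y forall x: 1 universal, 2 existential.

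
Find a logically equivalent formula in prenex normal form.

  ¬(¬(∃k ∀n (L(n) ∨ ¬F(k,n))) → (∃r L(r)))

First replace A → B with ¬A ∨ B.
  ¬(¬¬(∃k ∀n (L(n) ∨ ¬F(k,n))) ∨ (∃r L(r)))
Drive negations inward (¬∀x A ≡ ∃x ¬A, ¬∃x A ≡ ∀x ¬A, De Morgan for ∧/∨):
  (∀k ∃n (¬L(n) ∧ F(k,n))) ∧ (∀r ¬L(r))
Finally move all quantifiers to the prefix:
  ∀k ∃n ∀r (¬L(n) ∧ F(k,n) ∧ ¬L(r))

∀k ∃n ∀r (¬L(n) ∧ F(k,n) ∧ ¬L(r))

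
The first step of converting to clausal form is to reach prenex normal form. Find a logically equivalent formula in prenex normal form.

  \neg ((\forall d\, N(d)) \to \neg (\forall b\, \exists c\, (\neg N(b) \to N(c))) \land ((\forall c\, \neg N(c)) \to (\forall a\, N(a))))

\forall d\, \forall b\, \exists c\, \forall p\, \exists a\, (N(d) \land (N(b) \lor N(c) \lor \neg N(p) \land \neg N(a)))

Eliminate → and ↔ using ¬ and ∨.
  \neg (\neg (\forall d\, N(d)) \lor \neg (\forall b\, \exists c\, (\neg \neg N(b) \lor N(c))) \land (\neg (\forall c\, \neg N(c)) \lor (\forall a\, N(a))))
Drive negations inward (¬∀x A ≡ ∃x ¬A, ¬∃x A ≡ ∀x ¬A, De Morgan for ∧/∨):
  (\forall d\, N(d)) \land ((\forall b\, \exists c\, (N(b) \lor N(c))) \lor (\forall c\, \neg N(c)) \land (\exists a\, \neg N(a)))
Rename bound variables to avoid capture: c↦p.
  (\forall d\, N(d)) \land ((\forall b\, \exists c\, (N(b) \lor N(c))) \lor (\forall p\, \neg N(p)) \land (\exists a\, \neg N(a)))
Extract every quantifier outward, since the variables are now distinct and don't occur free across branches:
  \forall d\, \forall b\, \exists c\, \forall p\, \exists a\, (N(d) \land (N(b) \lor N(c) \lor \neg N(p) \land \neg N(a)))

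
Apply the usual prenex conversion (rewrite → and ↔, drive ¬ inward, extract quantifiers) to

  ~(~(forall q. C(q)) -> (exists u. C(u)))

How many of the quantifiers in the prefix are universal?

1

Eliminate → and ↔ using ¬ and ∨.
  ~(~~(forall q. C(q)) | (exists u. C(u)))
Push ¬ through the quantifiers and connectives to reach negation normal form:
  (exists q. ~C(q)) & (forall u. ~C(u))
All bound variables are already distinct, so no renaming is needed.
Pull the quantifiers to the front (each side's bound variable is not free in the other side):
  exists q. forall u. (~C(q) & ~C(u))
The prefix is exists q forall u: 1 universal, 1 existential.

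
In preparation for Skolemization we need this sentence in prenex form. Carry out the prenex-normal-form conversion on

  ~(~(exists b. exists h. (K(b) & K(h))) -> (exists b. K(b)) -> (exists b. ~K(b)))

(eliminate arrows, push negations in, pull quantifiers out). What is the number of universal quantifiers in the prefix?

Rewrite implications/biconditionals: A → B as ¬A ∨ B.
  ~(~~(exists b. exists h. (K(b) & K(h))) | ~(exists b. K(b)) | (exists b. ~K(b)))
Drive negations inward (¬∀x A ≡ ∃x ¬A, ¬∃x A ≡ ∀x ¬A, De Morgan for ∧/∨):
  (forall b. forall h. (~K(b) | ~K(h))) & (exists b. K(b)) & (forall b. K(b))
Give each quantifier a distinct variable: b↦y, b↦t.
  (forall b. forall h. (~K(b) | ~K(h))) & (exists y. K(y)) & (forall t. K(t))
Pull the quantifiers to the front (each side's bound variable is not free in the other side):
  forall b. forall h. exists y. forall t. ((~K(b) | ~K(h)) & K(y) & K(t))
The prefix is forall b forall h exists y forall t: 3 universal, 1 existential.

3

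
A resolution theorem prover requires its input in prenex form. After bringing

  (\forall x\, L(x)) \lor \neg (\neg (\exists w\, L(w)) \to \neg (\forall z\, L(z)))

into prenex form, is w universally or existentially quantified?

First replace A → B with ¬A ∨ B.
  (\forall x\, L(x)) \lor \neg (\neg \neg (\exists w\, L(w)) \lor \neg (\forall z\, L(z)))
Drive negations inward (¬∀x A ≡ ∃x ¬A, ¬∃x A ≡ ∀x ¬A, De Morgan for ∧/∨):
  (\forall x\, L(x)) \lor (\forall w\, \neg L(w)) \land (\forall z\, L(z))
Pull the quantifiers to the front (each side's bound variable is not free in the other side):
  \forall x\, \forall w\, \forall z\, (L(x) \lor \neg L(w) \land L(z))
The quantifier \exists w sits under an odd number of negations (counting the antecedent side of each →), so it flips to \forall w.

universal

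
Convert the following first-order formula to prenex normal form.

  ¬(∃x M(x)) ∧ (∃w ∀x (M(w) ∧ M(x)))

Drive negations inward (¬∀x A ≡ ∃x ¬A, ¬∃x A ≡ ∀x ¬A, De Morgan for ∧/∨):
  (∀x ¬M(x)) ∧ (∃w ∀x (M(w) ∧ M(x)))
Rename bound variables to avoid capture: x↦p.
  (∀x ¬M(x)) ∧ (∃w ∀p (M(w) ∧ M(p)))
Extract every quantifier outward, since the variables are now distinct and don't occur free across branches:
  ∀x ∃w ∀p (¬M(x) ∧ M(w) ∧ M(p))

∀x ∃w ∀p (¬M(x) ∧ M(w) ∧ M(p))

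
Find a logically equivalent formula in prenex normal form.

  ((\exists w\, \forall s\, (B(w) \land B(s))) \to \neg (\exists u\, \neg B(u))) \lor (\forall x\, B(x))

First replace A → B with ¬A ∨ B.
  \neg (\exists w\, \forall s\, (B(w) \land B(s))) \lor \neg (\exists u\, \neg B(u)) \lor (\forall x\, B(x))
Move each ¬ inward, flipping quantifiers it crosses:
  (\forall w\, \exists s\, (\neg B(w) \lor \neg B(s))) \lor (\forall u\, B(u)) \lor (\forall x\, B(x))
Finally move all quantifiers to the prefix:
  \forall w\, \exists s\, \forall u\, \forall x\, (\neg B(w) \lor \neg B(s) \lor B(u) \lor B(x))

\forall w\, \exists s\, \forall u\, \forall x\, (\neg B(w) \lor \neg B(s) \lor B(u) \lor B(x))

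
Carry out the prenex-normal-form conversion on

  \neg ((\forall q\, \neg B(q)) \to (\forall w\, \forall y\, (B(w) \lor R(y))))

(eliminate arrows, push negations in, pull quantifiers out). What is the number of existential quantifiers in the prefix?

2

First replace A → B with ¬A ∨ B.
  \neg (\neg (\forall q\, \neg B(q)) \lor (\forall w\, \forall y\, (B(w) \lor R(y))))
Move each ¬ inward, flipping quantifiers it crosses:
  (\forall q\, \neg B(q)) \land (\exists w\, \exists y\, (\neg B(w) \land \neg R(y)))
Extract every quantifier outward, since the variables are now distinct and don't occur free across branches:
  \forall q\, \exists w\, \exists y\, (\neg B(q) \land \neg B(w) \land \neg R(y))
The prefix is \forall q \exists w \exists y: 1 universal, 2 existential.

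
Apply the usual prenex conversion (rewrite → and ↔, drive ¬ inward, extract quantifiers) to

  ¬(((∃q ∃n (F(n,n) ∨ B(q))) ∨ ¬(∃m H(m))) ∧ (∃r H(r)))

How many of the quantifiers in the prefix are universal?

3

Move each ¬ inward, flipping quantifiers it crosses:
  (∀q ∀n (¬F(n,n) ∧ ¬B(q))) ∧ (∃m H(m)) ∨ (∀r ¬H(r))
All bound variables are already distinct, so no renaming is needed.
Pull the quantifiers to the front (each side's bound variable is not free in the other side):
  ∀q ∀n ∃m ∀r (¬F(n,n) ∧ ¬B(q) ∧ H(m) ∨ ¬H(r))
The prefix is ∀q ∀n ∃m ∀r: 3 universal, 1 existential.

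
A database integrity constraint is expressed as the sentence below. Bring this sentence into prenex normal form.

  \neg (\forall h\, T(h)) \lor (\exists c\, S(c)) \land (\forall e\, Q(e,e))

\exists h\, \exists c\, \forall e\, (\neg T(h) \lor S(c) \land Q(e,e))

Push ¬ through the quantifiers and connectives to reach negation normal form:
  (\exists h\, \neg T(h)) \lor (\exists c\, S(c)) \land (\forall e\, Q(e,e))
All bound variables are already distinct, so no renaming is needed.
Extract every quantifier outward, since the variables are now distinct and don't occur free across branches:
  \exists h\, \exists c\, \forall e\, (\neg T(h) \lor S(c) \land Q(e,e))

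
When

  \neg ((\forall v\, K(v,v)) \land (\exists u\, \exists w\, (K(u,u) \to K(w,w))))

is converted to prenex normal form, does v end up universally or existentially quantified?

existential

First replace A → B with ¬A ∨ B.
  \neg ((\forall v\, K(v,v)) \land (\exists u\, \exists w\, (\neg K(u,u) \lor K(w,w))))
Drive negations inward (¬∀x A ≡ ∃x ¬A, ¬∃x A ≡ ∀x ¬A, De Morgan for ∧/∨):
  (\exists v\, \neg K(v,v)) \lor (\forall u\, \forall w\, (K(u,u) \land \neg K(w,w)))
Finally move all quantifiers to the prefix:
  \exists v\, \forall u\, \forall w\, (\neg K(v,v) \lor K(u,u) \land \neg K(w,w))
The quantifier \forall v sits under an odd number of negations (counting the antecedent side of each →), so it flips to \exists v.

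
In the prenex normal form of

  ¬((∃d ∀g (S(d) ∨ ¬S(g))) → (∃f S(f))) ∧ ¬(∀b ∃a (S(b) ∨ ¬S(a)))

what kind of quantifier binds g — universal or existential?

universal

Rewrite implications/biconditionals: A → B as ¬A ∨ B.
  ¬(¬(∃d ∀g (S(d) ∨ ¬S(g))) ∨ (∃f S(f))) ∧ ¬(∀b ∃a (S(b) ∨ ¬S(a)))
Move each ¬ inward, flipping quantifiers it crosses:
  (∃d ∀g (S(d) ∨ ¬S(g))) ∧ (∀f ¬S(f)) ∧ (∃b ∀a (¬S(b) ∧ S(a)))
All bound variables are already distinct, so no renaming is needed.
Pull the quantifiers to the front (each side's bound variable is not free in the other side):
  ∃d ∀g ∀f ∃b ∀a ((S(d) ∨ ¬S(g)) ∧ ¬S(f) ∧ ¬S(b) ∧ S(a))
The quantifier ∀g sits under an even number of negations (counting the antecedent side of each →), so it remains universal.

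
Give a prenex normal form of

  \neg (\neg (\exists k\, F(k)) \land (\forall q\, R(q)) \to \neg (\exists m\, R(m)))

\forall k\, \forall q\, \exists m\, (\neg F(k) \land R(q) \land R(m))

First replace A → B with ¬A ∨ B.
  \neg (\neg (\neg (\exists k\, F(k)) \land (\forall q\, R(q))) \lor \neg (\exists m\, R(m)))
Push ¬ through the quantifiers and connectives to reach negation normal form:
  (\forall k\, \neg F(k)) \land (\forall q\, R(q)) \land (\exists m\, R(m))
Finally move all quantifiers to the prefix:
  \forall k\, \forall q\, \exists m\, (\neg F(k) \land R(q) \land R(m))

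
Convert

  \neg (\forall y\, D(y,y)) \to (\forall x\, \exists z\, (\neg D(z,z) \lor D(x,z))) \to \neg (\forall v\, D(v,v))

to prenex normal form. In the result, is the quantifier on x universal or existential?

existential

Rewrite implications/biconditionals: A → B as ¬A ∨ B.
  \neg \neg (\forall y\, D(y,y)) \lor \neg (\forall x\, \exists z\, (\neg D(z,z) \lor D(x,z))) \lor \neg (\forall v\, D(v,v))
Drive negations inward (¬∀x A ≡ ∃x ¬A, ¬∃x A ≡ ∀x ¬A, De Morgan for ∧/∨):
  (\forall y\, D(y,y)) \lor (\exists x\, \forall z\, (D(z,z) \land \neg D(x,z))) \lor (\exists v\, \neg D(v,v))
Finally move all quantifiers to the prefix:
  \forall y\, \exists x\, \forall z\, \exists v\, (D(y,y) \lor D(z,z) \land \neg D(x,z) \lor \neg D(v,v))
The quantifier \forall x sits under an odd number of negations (counting the antecedent side of each →), so it flips to \exists x.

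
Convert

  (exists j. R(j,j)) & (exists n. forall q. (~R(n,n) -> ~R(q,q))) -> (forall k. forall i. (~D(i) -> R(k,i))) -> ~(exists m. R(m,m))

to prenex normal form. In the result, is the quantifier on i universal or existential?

existential

Rewrite implications/biconditionals: A → B as ¬A ∨ B.
  ~((exists j. R(j,j)) & (exists n. forall q. (~~R(n,n) | ~R(q,q)))) | ~(forall k. forall i. (~~D(i) | R(k,i))) | ~(exists m. R(m,m))
Push ¬ through the quantifiers and connectives to reach negation normal form:
  (forall j. ~R(j,j)) | (forall n. exists q. (~R(n,n) & R(q,q))) | (exists k. exists i. (~D(i) & ~R(k,i))) | (forall m. ~R(m,m))
All bound variables are already distinct, so no renaming is needed.
Finally move all quantifiers to the prefix:
  forall j. forall n. exists q. exists k. exists i. forall m. (~R(j,j) | ~R(n,n) & R(q,q) | ~D(i) & ~R(k,i) | ~R(m,m))
The quantifier forall i sits under an odd number of negations (counting the antecedent side of each →), so it flips to exists i.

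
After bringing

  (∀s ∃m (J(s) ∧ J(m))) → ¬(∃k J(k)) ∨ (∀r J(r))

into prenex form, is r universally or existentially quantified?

Eliminate → and ↔ using ¬ and ∨.
  ¬(∀s ∃m (J(s) ∧ J(m))) ∨ ¬(∃k J(k)) ∨ (∀r J(r))
Move each ¬ inward, flipping quantifiers it crosses:
  (∃s ∀m (¬J(s) ∨ ¬J(m))) ∨ (∀k ¬J(k)) ∨ (∀r J(r))
All bound variables are already distinct, so no renaming is needed.
Extract every quantifier outward, since the variables are now distinct and don't occur free across branches:
  ∃s ∀m ∀k ∀r (¬J(s) ∨ ¬J(m) ∨ ¬J(k) ∨ J(r))
The quantifier ∀r sits under an even number of negations (counting the antecedent side of each →), so it remains universal.

universal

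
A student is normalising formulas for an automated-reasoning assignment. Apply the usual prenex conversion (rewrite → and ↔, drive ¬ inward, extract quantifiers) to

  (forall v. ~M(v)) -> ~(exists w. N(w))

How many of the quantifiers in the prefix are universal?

1

Rewrite implications/biconditionals: A → B as ¬A ∨ B.
  ~(forall v. ~M(v)) | ~(exists w. N(w))
Move each ¬ inward, flipping quantifiers it crosses:
  (exists v. M(v)) | (forall w. ~N(w))
Pull the quantifiers to the front (each side's bound variable is not free in the other side):
  exists v. forall w. (M(v) | ~N(w))
The prefix is exists v forall w: 1 universal, 1 existential.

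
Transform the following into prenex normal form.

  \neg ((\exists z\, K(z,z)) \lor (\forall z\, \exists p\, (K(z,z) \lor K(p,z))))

\forall z\, \exists y1\, \forall p\, (\neg K(z,z) \land \neg K(y1,y1) \land \neg K(p,y1))

Drive negations inward (¬∀x A ≡ ∃x ¬A, ¬∃x A ≡ ∀x ¬A, De Morgan for ∧/∨):
  (\forall z\, \neg K(z,z)) \land (\exists z\, \forall p\, (\neg K(z,z) \land \neg K(p,z)))
Give each quantifier a distinct variable: z↦y1.
  (\forall z\, \neg K(z,z)) \land (\exists y1\, \forall p\, (\neg K(y1,y1) \land \neg K(p,y1)))
Extract every quantifier outward, since the variables are now distinct and don't occur free across branches:
  \forall z\, \exists y1\, \forall p\, (\neg K(z,z) \land \neg K(y1,y1) \land \neg K(p,y1))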